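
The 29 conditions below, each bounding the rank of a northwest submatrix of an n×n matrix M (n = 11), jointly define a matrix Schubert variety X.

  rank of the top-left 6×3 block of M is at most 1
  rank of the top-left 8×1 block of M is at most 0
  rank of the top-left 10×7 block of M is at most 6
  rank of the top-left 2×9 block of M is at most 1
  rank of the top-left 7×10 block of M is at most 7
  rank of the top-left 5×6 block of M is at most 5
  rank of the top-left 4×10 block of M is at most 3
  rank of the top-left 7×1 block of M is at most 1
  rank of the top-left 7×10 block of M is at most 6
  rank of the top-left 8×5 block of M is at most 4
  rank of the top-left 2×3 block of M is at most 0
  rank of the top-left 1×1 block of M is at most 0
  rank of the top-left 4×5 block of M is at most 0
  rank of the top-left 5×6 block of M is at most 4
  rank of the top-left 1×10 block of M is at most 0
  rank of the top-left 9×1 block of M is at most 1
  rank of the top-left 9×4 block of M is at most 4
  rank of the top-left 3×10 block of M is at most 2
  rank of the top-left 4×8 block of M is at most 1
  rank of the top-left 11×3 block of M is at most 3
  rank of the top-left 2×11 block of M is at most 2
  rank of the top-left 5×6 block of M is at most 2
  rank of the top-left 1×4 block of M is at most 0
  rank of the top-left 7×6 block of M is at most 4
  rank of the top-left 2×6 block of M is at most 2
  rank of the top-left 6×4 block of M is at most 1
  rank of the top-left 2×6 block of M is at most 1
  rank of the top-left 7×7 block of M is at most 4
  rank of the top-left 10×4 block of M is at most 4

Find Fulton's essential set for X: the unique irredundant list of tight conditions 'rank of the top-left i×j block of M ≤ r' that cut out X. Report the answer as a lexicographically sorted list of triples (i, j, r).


Reconstructing r_w from the 29 given conditions:

  i=1: 0  0  0  0  0  0  0  0  0  0  1
  i=2: 0  0  0  0  0  1  1  1  1  1  2
  i=3: 0  0  0  0  0  1  1  1  2  2  3
  i=4: 0  0  0  0  0  1  1  1  2  3  4
  i=5: 0  1  1  1  1  2  2  2  3  4  5
  i=6: 0  1  1  1  2  3  3  3  4  5  6
  i=7: 0  1  2  2  3  4  4  4  5  6  7
  i=8: 0  1  2  3  4  5  5  5  6  7  8
  i=9: 1  2  3  4  5  6  6  6  7  8  9
  i=10: 1  2  3  4  5  6  6  7  8  9  10
  i=11: 1  2  3  4  5  6  7  8  9  10  11

hence w(1..11) = (11, 6, 9, 10, 2, 5, 3, 4, 1, 8, 7).

Rothe diagram D(w) (36 cells), 6 SE-corners (essential conditions):

[(1, 10, 0), (4, 5, 0), (4, 8, 1), (6, 4, 1), (8, 1, 0), (10, 7, 6)]


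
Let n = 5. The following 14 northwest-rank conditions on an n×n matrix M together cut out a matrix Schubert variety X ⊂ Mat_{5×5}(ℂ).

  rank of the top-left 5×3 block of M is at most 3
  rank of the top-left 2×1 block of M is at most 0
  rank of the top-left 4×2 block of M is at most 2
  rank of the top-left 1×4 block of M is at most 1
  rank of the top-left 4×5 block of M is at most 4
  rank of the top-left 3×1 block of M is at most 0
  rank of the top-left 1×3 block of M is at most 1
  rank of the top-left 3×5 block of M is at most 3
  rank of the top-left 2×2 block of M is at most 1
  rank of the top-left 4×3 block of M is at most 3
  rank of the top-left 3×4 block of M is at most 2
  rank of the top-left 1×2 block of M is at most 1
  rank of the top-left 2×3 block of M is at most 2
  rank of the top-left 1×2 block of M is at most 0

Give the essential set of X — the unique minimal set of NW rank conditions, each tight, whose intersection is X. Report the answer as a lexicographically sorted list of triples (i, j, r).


The tightest implied rank at each (i,j), from the 14 conditions:

  0  0  1  1  1
  0  1  2  2  2
  0  1  2  2  3
  1  2  3  3  4
  1  2  3  4  5

hence w(1..5) = (3, 2, 5, 1, 4).

Rothe diagram D(w) (5 cells), 3 SE-corners (essential conditions):

[(1, 2, 0), (3, 1, 0), (3, 4, 2)]


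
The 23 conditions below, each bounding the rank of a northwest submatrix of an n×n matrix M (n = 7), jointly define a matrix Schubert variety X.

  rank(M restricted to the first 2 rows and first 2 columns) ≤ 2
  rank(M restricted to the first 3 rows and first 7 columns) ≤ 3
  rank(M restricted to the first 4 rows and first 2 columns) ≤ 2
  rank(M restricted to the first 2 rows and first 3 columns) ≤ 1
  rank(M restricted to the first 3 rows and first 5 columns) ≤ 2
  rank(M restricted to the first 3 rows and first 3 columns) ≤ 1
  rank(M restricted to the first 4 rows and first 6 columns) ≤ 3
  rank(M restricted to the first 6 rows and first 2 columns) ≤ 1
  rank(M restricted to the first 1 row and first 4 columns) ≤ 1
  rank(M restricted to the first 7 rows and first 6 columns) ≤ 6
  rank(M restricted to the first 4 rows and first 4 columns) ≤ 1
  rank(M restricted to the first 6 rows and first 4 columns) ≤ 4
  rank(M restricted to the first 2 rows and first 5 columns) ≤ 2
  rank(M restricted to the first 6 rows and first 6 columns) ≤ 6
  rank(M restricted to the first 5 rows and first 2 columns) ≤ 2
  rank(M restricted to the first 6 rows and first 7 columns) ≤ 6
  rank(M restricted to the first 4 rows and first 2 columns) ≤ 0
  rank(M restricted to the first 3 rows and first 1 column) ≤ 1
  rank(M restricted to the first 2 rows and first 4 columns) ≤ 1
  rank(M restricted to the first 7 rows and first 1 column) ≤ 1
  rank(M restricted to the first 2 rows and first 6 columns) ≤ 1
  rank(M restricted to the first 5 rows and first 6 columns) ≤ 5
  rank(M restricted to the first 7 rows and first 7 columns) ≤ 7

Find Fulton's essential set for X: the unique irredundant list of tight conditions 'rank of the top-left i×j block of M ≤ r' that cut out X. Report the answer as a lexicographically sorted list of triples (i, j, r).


Reconstructing r_w from the 23 given conditions:

  0  0  1  1  1  1  1
  0  0  1  1  1  1  2
  0  0  1  1  2  2  3
  0  0  1  1  2  3  4
  1  1  2  2  3  4  5
  1  1  2  3  4  5  6
  1  2  3  4  5  6  7

so w = (3, 7, 5, 6, 1, 4, 2).

4 SE-corners of the 14-cell Rothe diagram give Ess(w):

[(2, 6, 1), (4, 2, 0), (4, 4, 1), (6, 2, 1)]


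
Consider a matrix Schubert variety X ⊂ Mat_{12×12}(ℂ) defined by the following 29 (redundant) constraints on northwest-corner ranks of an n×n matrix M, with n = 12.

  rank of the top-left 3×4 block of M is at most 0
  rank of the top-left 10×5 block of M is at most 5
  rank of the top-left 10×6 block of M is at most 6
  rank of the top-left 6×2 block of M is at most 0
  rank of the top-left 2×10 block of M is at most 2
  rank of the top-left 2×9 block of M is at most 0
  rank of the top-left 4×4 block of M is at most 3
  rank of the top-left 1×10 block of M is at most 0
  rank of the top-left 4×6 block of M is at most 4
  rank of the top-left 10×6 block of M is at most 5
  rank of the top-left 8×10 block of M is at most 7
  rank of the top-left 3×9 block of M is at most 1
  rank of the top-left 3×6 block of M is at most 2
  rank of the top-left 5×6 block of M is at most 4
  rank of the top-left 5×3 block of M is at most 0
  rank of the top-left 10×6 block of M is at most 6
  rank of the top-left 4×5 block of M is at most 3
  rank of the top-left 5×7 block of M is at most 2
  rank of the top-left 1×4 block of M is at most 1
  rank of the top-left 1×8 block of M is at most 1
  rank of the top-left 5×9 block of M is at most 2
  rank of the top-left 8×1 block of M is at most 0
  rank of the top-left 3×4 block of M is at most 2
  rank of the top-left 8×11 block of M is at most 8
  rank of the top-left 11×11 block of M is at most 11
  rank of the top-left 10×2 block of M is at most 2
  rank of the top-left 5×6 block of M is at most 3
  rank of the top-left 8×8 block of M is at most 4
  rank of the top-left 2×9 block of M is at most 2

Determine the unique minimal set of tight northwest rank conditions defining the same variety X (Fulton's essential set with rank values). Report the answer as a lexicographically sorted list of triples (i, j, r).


Computing R[i][j] = min implied NW-rank bound (n=12, 29 conditions):

  0 | 0 | 0 | 0 | 0 | 0 | 0 | 0 | 0 | 0 | 1 | 1
  0 | 0 | 0 | 0 | 0 | 0 | 0 | 0 | 0 | 1 | 2 | 2
  0 | 0 | 0 | 0 | 1 | 1 | 1 | 1 | 1 | 2 | 3 | 3
  0 | 0 | 0 | 1 | 2 | 2 | 2 | 2 | 2 | 3 | 4 | 4
  0 | 0 | 0 | 1 | 2 | 2 | 2 | 2 | 2 | 3 | 4 | 5
  0 | 0 | 1 | 2 | 3 | 3 | 3 | 3 | 3 | 4 | 5 | 6
  0 | 1 | 2 | 3 | 4 | 4 | 4 | 4 | 4 | 5 | 6 | 7
  0 | 1 | 2 | 3 | 4 | 4 | 4 | 4 | 5 | 6 | 7 | 8
  1 | 2 | 3 | 4 | 5 | 5 | 5 | 5 | 6 | 7 | 8 | 9
  1 | 2 | 3 | 4 | 5 | 5 | 6 | 6 | 7 | 8 | 9 | 10
  1 | 2 | 3 | 4 | 5 | 6 | 7 | 7 | 8 | 9 | 10 | 11
  1 | 2 | 3 | 4 | 5 | 6 | 7 | 8 | 9 | 10 | 11 | 12

giving w = (11, 10, 5, 4, 12, 3, 2, 9, 1, 7, 6, 8) via Δ²R.

Fulton essential set (9 of the 41 Rothe cells):

[(1, 10, 0), (2, 9, 0), (3, 4, 0), (5, 3, 0), (5, 9, 2), (6, 2, 0), (8, 1, 0), (8, 8, 4), (10, 6, 5)]


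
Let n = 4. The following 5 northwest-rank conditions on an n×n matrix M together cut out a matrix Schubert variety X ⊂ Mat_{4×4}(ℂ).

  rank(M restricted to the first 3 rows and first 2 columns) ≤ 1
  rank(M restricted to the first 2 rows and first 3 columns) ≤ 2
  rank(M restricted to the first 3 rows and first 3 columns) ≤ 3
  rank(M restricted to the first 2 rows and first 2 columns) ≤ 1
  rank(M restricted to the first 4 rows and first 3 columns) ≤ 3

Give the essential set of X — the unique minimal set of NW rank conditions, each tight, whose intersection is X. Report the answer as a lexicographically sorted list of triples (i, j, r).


Propagating the 5 rank bounds to every northwest block:

  1 1 1 1
  1 1 2 2
  1 1 2 3
  1 2 3 4

so w = (1, 3, 4, 2).

ℓ(w)=2; the 1 essential cell (i,j,r):

[(3, 2, 1)]


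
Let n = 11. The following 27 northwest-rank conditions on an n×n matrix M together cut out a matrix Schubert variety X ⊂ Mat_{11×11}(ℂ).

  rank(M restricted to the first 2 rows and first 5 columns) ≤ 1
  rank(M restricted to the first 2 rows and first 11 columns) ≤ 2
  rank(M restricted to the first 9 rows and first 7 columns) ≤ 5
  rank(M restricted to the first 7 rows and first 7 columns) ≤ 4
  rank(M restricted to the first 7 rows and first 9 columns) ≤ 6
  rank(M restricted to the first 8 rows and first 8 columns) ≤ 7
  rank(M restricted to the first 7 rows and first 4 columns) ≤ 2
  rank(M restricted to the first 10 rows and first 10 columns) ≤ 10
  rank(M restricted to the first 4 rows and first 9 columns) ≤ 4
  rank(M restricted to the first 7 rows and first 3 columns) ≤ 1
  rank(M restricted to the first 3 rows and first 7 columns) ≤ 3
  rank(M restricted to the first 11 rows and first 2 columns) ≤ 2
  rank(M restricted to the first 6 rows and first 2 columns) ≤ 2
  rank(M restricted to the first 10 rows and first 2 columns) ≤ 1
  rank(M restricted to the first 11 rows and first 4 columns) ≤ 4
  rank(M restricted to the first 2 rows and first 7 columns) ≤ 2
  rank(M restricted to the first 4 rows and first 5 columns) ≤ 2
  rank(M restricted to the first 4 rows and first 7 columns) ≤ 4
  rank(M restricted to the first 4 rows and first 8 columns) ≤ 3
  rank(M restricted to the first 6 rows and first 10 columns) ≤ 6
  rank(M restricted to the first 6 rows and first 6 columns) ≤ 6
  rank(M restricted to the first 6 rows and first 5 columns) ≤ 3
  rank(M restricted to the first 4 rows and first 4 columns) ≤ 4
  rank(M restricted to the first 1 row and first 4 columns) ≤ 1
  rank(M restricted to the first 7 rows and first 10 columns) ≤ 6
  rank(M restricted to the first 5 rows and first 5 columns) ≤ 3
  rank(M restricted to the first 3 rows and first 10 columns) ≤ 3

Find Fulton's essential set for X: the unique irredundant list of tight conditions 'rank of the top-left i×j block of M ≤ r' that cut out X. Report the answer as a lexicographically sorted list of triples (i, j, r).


Computing R[i][j] = min implied NW-rank bound (n=11, 27 conditions):

  i=1: 1  1  1  1  1  1  1  1  1  1  1
  i=2: 1  1  1  1  1  2  2  2  2  2  2
  i=3: 1  1  1  2  2  3  3  3  3  3  3
  i=4: 1  1  1  2  2  3  3  3  4  4  4
  i=5: 1  1  1  2  3  4  4  4  5  5  5
  i=6: 1  1  1  2  3  4  4  5  6  6  6
  i=7: 1  1  1  2  3  4  4  5  6  6  7
  i=8: 1  1  2  3  4  5  5  6  7  7  8
  i=9: 1  1  2  3  4  5  5  6  7  8  9
  i=10: 1  1  2  3  4  5  6  7  8  9  10
  i=11: 1  2  3  4  5  6  7  8  9  10  11

hence w(1..11) = (1, 6, 4, 9, 5, 8, 11, 3, 10, 7, 2).

Rothe diagram D(w) (24 cells), 8 SE-corners (essential conditions):

[(2, 5, 1), (4, 5, 2), (4, 8, 3), (7, 3, 1), (7, 7, 4), (7, 10, 6), (9, 7, 5), (10, 2, 1)]


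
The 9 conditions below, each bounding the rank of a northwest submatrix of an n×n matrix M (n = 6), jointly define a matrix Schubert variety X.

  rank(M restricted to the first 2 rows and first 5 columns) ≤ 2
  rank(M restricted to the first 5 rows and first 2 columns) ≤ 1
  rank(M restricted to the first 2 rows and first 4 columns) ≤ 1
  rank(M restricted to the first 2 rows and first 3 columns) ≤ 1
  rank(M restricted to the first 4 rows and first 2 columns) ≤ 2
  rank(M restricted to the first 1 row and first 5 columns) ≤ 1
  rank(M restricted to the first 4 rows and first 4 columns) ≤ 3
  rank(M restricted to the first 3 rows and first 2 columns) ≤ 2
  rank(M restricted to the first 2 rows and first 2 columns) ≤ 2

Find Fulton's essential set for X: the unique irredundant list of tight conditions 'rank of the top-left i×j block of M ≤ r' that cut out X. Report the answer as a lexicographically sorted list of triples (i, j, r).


The tightest implied rank at each (i,j), from the 9 conditions:

  R[1]: 1 1 1 1 1 1
  R[2]: 1 1 1 1 2 2
  R[3]: 1 1 2 2 3 3
  R[4]: 1 1 2 3 4 4
  R[5]: 1 1 2 3 4 5
  R[6]: 1 2 3 4 5 6

hence w(1..6) = (1, 5, 3, 4, 6, 2).

Rothe diagram D(w) (6 cells), 2 SE-corners (essential conditions):

[(2, 4, 1), (5, 2, 1)]


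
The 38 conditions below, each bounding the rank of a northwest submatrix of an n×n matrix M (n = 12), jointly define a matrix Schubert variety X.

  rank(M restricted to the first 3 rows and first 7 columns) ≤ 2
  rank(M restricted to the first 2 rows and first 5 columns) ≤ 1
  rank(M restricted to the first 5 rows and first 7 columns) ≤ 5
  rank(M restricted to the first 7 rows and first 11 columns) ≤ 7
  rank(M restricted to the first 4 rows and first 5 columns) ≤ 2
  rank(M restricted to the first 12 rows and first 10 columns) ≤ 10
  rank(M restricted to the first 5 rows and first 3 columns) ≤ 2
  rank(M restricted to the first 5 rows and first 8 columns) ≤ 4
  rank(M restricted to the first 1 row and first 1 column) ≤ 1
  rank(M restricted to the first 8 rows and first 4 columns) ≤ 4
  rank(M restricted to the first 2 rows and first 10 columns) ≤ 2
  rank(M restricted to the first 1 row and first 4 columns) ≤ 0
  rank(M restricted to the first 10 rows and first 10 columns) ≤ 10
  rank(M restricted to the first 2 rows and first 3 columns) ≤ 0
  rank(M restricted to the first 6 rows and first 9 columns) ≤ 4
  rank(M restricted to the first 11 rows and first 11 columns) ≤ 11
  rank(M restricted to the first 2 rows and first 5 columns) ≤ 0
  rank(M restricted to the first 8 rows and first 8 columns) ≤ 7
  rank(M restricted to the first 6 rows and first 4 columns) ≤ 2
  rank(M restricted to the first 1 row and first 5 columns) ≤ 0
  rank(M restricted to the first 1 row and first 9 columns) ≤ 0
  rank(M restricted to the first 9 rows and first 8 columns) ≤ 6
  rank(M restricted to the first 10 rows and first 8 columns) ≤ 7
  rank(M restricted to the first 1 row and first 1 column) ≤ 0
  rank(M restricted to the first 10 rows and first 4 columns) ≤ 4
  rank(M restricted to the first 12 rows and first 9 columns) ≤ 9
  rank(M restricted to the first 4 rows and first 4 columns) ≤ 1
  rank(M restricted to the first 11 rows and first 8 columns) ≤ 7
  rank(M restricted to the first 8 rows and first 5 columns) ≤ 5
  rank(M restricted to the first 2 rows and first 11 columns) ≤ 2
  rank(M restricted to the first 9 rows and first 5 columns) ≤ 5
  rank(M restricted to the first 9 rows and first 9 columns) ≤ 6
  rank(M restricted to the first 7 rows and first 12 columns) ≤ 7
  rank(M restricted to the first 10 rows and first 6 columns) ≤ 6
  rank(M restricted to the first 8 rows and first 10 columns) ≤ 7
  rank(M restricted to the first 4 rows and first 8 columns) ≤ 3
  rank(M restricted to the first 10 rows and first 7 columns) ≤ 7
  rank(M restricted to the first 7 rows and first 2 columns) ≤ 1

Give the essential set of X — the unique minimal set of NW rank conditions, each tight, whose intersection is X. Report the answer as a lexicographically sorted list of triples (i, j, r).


Computing R[i][j] = min implied NW-rank bound (n=12, 38 conditions):

  0  0  0  0  0  0  0  0  0  1  1  1
  0  0  0  0  0  1  1  1  1  2  2  2
  1  1  1  1  1  2  2  2  2  3  3  3
  1  1  1  1  2  3  3  3  3  4  4  4
  1  1  2  2  3  4  4  4  4  5  5  5
  1  1  2  2  3  4  4  4  4  5  6  6
  1  1  2  3  4  5  5  5  5  6  7  7
  1  2  3  4  5  6  6  6  6  7  8  8
  1  2  3  4  5  6  6  6  6  7  8  9
  1  2  3  4  5  6  7  7  7  8  9  10
  1  2  3  4  5  6  7  7  8  9  10  11
  1  2  3  4  5  6  7  8  9  10  11  12

giving w = (10, 6, 1, 5, 3, 11, 4, 2, 12, 7, 9, 8) via Δ²R.

Rothe diagram D(w) (28 cells), 8 SE-corners (essential conditions):

[(1, 9, 0), (2, 5, 0), (4, 4, 1), (6, 4, 2), (6, 9, 4), (7, 2, 1), (9, 9, 6), (11, 8, 7)]


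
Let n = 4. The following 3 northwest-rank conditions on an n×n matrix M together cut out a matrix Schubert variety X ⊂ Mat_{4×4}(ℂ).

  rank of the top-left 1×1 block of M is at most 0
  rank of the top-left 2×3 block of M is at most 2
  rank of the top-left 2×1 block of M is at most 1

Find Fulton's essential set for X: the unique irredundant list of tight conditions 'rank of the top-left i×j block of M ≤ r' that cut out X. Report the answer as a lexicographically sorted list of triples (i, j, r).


Reconstructing r_w from the 3 given conditions:

  row 1: 0  1  1  1
  row 2: 1  2  2  2
  row 3: 1  2  3  3
  row 4: 1  2  3  4

reading off 1-entries of Δ²R: w = (2, 1, 3, 4).

|D(w)|=1, |Ess(w)|=1:

[(1, 1, 0)]


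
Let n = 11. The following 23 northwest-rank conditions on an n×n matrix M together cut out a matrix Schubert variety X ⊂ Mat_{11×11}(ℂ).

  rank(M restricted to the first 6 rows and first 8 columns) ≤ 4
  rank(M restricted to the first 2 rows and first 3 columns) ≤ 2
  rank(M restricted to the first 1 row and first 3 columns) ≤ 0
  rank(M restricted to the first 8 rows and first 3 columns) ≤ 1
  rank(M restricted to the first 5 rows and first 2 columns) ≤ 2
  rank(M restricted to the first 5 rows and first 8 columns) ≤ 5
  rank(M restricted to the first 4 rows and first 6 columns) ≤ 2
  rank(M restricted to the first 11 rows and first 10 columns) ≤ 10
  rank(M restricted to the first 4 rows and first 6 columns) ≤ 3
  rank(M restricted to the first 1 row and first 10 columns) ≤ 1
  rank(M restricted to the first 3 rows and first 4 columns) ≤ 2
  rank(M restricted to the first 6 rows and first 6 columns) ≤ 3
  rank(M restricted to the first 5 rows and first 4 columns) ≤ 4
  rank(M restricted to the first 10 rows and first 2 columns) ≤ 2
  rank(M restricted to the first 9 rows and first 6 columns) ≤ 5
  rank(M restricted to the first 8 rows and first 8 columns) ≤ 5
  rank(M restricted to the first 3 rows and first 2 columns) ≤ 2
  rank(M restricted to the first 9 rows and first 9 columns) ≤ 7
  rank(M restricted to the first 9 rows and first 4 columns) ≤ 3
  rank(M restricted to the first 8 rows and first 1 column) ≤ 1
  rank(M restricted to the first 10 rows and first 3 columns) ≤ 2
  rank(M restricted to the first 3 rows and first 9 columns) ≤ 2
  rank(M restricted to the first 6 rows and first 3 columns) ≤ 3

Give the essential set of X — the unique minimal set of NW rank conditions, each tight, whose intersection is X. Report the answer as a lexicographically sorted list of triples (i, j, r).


Rank table r_w(11×11) implied by the 23 constraints:

  i=1: 0 | 0 | 0 | 1 | 1 | 1 | 1 | 1 | 1 | 1 | 1
  i=2: 1 | 1 | 1 | 2 | 2 | 2 | 2 | 2 | 2 | 2 | 2
  i=3: 1 | 1 | 1 | 2 | 2 | 2 | 2 | 2 | 2 | 3 | 3
  i=4: 1 | 1 | 1 | 2 | 2 | 2 | 3 | 3 | 3 | 4 | 4
  i=5: 1 | 1 | 1 | 2 | 3 | 3 | 4 | 4 | 4 | 5 | 5
  i=6: 1 | 1 | 1 | 2 | 3 | 3 | 4 | 4 | 5 | 6 | 6
  i=7: 1 | 1 | 1 | 2 | 3 | 4 | 5 | 5 | 6 | 7 | 7
  i=8: 1 | 1 | 1 | 2 | 3 | 4 | 5 | 5 | 6 | 7 | 8
  i=9: 1 | 2 | 2 | 3 | 4 | 5 | 6 | 6 | 7 | 8 | 9
  i=10: 1 | 2 | 2 | 3 | 4 | 5 | 6 | 7 | 8 | 9 | 10
  i=11: 1 | 2 | 3 | 4 | 5 | 6 | 7 | 8 | 9 | 10 | 11

giving w = (4, 1, 10, 7, 5, 9, 6, 11, 2, 8, 3) via Δ²R.

8 SE-corners of the 26-cell Rothe diagram give Ess(w):

[(1, 3, 0), (3, 9, 2), (4, 6, 2), (6, 6, 3), (6, 8, 4), (8, 3, 1), (8, 8, 5), (10, 3, 2)]


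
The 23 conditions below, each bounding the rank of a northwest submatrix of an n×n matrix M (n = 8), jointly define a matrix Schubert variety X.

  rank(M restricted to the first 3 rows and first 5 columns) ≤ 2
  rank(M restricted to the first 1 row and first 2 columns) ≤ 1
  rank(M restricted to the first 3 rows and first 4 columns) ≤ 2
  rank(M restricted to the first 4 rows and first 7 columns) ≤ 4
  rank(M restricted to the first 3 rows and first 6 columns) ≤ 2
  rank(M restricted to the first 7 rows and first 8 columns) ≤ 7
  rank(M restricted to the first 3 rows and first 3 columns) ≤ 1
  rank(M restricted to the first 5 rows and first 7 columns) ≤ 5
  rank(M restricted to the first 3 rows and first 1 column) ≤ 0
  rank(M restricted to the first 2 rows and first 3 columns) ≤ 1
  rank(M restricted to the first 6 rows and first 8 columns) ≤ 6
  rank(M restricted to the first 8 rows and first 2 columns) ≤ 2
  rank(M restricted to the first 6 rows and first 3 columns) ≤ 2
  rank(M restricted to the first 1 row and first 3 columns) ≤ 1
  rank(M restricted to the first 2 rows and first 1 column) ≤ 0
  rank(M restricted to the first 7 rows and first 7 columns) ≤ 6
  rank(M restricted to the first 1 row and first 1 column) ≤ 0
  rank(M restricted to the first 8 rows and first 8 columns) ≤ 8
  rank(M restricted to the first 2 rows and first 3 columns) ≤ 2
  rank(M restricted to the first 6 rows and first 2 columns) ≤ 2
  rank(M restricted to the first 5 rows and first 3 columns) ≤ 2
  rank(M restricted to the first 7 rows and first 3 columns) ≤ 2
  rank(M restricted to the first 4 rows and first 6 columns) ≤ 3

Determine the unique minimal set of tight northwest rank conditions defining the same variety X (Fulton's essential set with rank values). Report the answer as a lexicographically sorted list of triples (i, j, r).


Computing R[i][j] = min implied NW-rank bound (n=8, 23 conditions):

  i=1: 0  1  1  1  1  1  1  1
  i=2: 0  1  1  2  2  2  2  2
  i=3: 0  1  1  2  2  2  3  3
  i=4: 1  2  2  3  3  3  4  4
  i=5: 1  2  2  3  4  4  5  5
  i=6: 1  2  2  3  4  5  6  6
  i=7: 1  2  2  3  4  5  6  7
  i=8: 1  2  3  4  5  6  7  8

second differences of R give the permutation w = (2, 4, 7, 1, 5, 6, 8, 3).

ℓ(w)=10; the 4 essential cells (i,j,r):

[(3, 1, 0), (3, 3, 1), (3, 6, 2), (7, 3, 2)]


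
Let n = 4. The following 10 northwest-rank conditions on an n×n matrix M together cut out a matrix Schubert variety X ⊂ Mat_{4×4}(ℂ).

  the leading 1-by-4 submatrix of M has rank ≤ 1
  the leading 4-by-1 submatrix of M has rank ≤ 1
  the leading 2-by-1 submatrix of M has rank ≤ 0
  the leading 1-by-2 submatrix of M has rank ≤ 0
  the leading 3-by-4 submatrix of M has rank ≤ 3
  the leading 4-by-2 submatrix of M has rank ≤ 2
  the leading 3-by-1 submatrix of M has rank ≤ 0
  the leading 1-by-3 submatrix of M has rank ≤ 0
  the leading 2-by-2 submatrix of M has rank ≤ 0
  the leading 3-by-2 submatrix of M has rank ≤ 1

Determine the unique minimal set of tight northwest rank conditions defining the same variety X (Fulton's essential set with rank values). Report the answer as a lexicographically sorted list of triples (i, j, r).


Recovering R(i,j) via the rank-extension bound from the 10 conditions:

  row 1: 0 | 0 | 0 | 1
  row 2: 0 | 0 | 1 | 2
  row 3: 0 | 1 | 2 | 3
  row 4: 1 | 2 | 3 | 4

reading off 1-entries of Δ²R: w = (4, 3, 2, 1).

D(w) has 6 cells with 3 SE-corners; essential set:

[(1, 3, 0), (2, 2, 0), (3, 1, 0)]


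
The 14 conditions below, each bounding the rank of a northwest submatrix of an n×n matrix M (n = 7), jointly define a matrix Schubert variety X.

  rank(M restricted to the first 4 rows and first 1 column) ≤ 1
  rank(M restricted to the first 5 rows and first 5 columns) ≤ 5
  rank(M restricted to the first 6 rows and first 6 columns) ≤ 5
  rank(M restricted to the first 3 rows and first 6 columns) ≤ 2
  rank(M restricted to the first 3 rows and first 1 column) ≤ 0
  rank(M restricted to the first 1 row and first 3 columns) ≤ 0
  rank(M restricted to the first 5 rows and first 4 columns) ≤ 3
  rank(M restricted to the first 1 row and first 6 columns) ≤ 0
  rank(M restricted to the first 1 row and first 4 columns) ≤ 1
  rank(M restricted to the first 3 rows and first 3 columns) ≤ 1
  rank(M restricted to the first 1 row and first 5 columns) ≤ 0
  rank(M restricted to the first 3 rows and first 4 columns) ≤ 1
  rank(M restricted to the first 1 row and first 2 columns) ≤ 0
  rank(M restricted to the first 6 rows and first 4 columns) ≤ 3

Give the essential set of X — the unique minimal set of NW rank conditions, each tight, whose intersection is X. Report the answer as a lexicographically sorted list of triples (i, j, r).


Propagating the 14 rank bounds to every northwest block:

  i=1: 0 0 0 0 0 0 1
  i=2: 0 1 1 1 1 1 2
  i=3: 0 1 1 1 2 2 3
  i=4: 1 2 2 2 3 3 4
  i=5: 1 2 3 3 4 4 5
  i=6: 1 2 3 3 4 5 6
  i=7: 1 2 3 4 5 6 7

the unique w with this rank table is (7, 2, 5, 1, 3, 6, 4).

4 SE-corners of the 11-cell Rothe diagram give Ess(w):

[(1, 6, 0), (3, 1, 0), (3, 4, 1), (6, 4, 3)]


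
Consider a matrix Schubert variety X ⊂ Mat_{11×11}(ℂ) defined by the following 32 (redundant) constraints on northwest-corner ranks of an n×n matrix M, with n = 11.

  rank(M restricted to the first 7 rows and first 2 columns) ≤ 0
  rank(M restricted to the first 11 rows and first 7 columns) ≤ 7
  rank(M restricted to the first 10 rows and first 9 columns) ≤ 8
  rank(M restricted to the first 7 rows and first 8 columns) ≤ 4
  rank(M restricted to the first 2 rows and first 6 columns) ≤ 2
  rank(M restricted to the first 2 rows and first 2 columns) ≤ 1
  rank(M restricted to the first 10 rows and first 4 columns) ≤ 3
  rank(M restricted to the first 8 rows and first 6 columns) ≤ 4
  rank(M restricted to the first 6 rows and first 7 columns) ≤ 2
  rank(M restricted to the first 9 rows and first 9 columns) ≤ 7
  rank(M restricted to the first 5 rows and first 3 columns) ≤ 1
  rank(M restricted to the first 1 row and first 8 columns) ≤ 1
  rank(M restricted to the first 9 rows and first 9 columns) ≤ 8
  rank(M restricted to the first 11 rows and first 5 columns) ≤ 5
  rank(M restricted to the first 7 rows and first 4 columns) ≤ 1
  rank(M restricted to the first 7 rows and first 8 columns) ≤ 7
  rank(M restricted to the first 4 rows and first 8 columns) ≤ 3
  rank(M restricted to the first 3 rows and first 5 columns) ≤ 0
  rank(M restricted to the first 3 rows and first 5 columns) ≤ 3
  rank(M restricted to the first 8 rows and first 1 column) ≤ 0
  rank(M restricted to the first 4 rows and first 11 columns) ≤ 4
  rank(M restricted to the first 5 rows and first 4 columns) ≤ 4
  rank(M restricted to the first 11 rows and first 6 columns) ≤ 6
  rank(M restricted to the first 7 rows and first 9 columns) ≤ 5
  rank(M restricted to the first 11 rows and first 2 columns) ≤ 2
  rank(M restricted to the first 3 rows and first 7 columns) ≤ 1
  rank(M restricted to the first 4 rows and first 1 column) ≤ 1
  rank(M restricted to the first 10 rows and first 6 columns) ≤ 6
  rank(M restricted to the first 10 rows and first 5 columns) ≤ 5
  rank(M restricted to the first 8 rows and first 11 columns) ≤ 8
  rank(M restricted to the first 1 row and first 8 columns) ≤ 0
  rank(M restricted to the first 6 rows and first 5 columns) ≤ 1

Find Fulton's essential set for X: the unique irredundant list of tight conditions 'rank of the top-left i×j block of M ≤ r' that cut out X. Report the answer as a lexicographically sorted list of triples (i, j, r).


The tightest implied rank at each (i,j), from the 32 conditions:

  i=1: 0 | 0 | 0 | 0 | 0 | 0 | 0 | 0 | 1 | 1 | 1
  i=2: 0 | 0 | 0 | 0 | 0 | 1 | 1 | 1 | 2 | 2 | 2
  i=3: 0 | 0 | 0 | 0 | 0 | 1 | 1 | 2 | 3 | 3 | 3
  i=4: 0 | 0 | 1 | 1 | 1 | 2 | 2 | 3 | 4 | 4 | 4
  i=5: 0 | 0 | 1 | 1 | 1 | 2 | 2 | 3 | 4 | 5 | 5
  i=6: 0 | 0 | 1 | 1 | 1 | 2 | 2 | 3 | 4 | 5 | 6
  i=7: 0 | 0 | 1 | 1 | 2 | 3 | 3 | 4 | 5 | 6 | 7
  i=8: 0 | 1 | 2 | 2 | 3 | 4 | 4 | 5 | 6 | 7 | 8
  i=9: 1 | 2 | 3 | 3 | 4 | 5 | 5 | 6 | 7 | 8 | 9
  i=10: 1 | 2 | 3 | 3 | 4 | 5 | 6 | 7 | 8 | 9 | 10
  i=11: 1 | 2 | 3 | 4 | 5 | 6 | 7 | 8 | 9 | 10 | 11

hence w(1..11) = (9, 6, 8, 3, 10, 11, 5, 2, 1, 7, 4).

D(w) has 36 cells with 9 SE-corners; essential set:

[(1, 8, 0), (3, 5, 0), (3, 7, 1), (6, 5, 1), (6, 7, 2), (7, 2, 0), (7, 4, 1), (8, 1, 0), (10, 4, 3)]


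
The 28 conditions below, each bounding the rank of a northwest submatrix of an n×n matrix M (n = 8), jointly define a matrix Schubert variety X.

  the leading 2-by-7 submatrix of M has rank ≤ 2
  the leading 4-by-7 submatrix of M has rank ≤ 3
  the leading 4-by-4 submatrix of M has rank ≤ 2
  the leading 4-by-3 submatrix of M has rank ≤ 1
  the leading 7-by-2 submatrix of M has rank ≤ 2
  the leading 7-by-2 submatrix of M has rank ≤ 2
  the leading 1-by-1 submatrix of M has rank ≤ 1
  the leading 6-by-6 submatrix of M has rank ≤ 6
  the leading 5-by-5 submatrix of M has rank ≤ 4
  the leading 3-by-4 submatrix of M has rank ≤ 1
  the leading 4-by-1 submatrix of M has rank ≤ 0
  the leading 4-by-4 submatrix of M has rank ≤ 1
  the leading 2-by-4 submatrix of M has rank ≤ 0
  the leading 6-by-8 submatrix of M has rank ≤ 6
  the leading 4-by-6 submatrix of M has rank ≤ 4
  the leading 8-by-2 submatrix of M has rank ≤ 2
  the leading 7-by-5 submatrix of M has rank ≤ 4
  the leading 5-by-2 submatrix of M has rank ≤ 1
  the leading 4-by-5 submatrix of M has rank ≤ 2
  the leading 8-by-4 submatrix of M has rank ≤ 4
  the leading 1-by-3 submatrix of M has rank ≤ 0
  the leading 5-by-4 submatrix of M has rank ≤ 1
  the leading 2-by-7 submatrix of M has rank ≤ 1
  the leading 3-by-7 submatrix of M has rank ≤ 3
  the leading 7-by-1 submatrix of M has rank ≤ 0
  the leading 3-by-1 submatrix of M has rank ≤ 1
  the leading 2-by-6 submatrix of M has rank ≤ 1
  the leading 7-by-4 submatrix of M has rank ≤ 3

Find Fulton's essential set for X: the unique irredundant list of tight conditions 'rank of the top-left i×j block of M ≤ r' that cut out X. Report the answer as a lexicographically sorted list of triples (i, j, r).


Computing R[i][j] = min implied NW-rank bound (n=8, 28 conditions):

  0 | 0 | 0 | 0 | 1 | 1 | 1 | 1
  0 | 0 | 0 | 0 | 1 | 1 | 1 | 2
  0 | 1 | 1 | 1 | 2 | 2 | 2 | 3
  0 | 1 | 1 | 1 | 2 | 3 | 3 | 4
  0 | 1 | 1 | 1 | 2 | 3 | 4 | 5
  0 | 1 | 2 | 2 | 3 | 4 | 5 | 6
  0 | 1 | 2 | 3 | 4 | 5 | 6 | 7
  1 | 2 | 3 | 4 | 5 | 6 | 7 | 8

so w = (5, 8, 2, 6, 7, 3, 4, 1).

4 SE-corners of the 19-cell Rothe diagram give Ess(w):

[(2, 4, 0), (2, 7, 1), (5, 4, 1), (7, 1, 0)]


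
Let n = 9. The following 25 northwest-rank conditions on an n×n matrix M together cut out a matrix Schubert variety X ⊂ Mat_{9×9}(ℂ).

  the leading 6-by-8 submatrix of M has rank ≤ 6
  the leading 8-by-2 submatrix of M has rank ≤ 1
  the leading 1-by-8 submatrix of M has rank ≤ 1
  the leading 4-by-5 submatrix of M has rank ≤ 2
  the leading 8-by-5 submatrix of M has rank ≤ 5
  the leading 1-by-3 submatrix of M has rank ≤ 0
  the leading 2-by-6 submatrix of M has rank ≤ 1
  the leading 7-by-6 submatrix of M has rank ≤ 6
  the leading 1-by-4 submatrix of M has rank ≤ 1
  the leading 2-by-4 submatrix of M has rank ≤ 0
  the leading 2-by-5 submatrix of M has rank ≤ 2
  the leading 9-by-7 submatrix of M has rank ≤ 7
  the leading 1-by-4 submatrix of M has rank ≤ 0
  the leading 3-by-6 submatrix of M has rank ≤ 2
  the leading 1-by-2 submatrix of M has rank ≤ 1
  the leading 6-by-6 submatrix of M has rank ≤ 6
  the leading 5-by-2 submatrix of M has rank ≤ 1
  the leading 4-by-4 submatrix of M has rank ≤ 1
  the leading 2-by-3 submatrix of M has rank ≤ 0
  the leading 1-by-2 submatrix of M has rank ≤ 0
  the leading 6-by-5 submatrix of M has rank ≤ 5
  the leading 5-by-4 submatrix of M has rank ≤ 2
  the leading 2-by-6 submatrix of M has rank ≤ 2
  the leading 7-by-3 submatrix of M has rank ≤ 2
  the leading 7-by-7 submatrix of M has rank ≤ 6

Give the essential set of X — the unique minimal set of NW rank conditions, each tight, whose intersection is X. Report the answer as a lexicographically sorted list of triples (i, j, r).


The tightest implied rank at each (i,j), from the 25 conditions:

  0  0  0  0  1  1  1  1  1
  0  0  0  0  1  1  2  2  2
  1  1  1  1  2  2  3  3  3
  1  1  1  1  2  3  4  4  4
  1  1  2  2  3  4  5  5  5
  1  1  2  3  4  5  6  6  6
  1  1  2  3  4  5  6  7  7
  1  1  2  3  4  5  6  7  8
  1  2  3  4  5  6  7  8  9

hence w(1..9) = (5, 7, 1, 6, 3, 4, 8, 9, 2).

4 SE-corners of the 16-cell Rothe diagram give Ess(w):

[(2, 4, 0), (2, 6, 1), (4, 4, 1), (8, 2, 1)]


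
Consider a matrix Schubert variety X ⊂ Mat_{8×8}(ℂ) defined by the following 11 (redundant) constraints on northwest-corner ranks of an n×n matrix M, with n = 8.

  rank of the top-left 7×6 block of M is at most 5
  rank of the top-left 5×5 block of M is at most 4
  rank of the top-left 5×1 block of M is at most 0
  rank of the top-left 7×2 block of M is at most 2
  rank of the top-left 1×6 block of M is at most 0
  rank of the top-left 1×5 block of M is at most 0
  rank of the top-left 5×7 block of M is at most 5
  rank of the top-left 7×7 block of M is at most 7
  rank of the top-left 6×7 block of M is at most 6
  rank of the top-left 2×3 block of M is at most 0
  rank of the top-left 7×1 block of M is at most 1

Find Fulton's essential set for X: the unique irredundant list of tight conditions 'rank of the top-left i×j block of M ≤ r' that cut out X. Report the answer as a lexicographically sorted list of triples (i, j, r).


Reconstructing r_w from the 11 given conditions:

  R[1]: 0, 0, 0, 0, 0, 0, 1, 1
  R[2]: 0, 0, 0, 1, 1, 1, 2, 2
  R[3]: 0, 1, 1, 2, 2, 2, 3, 3
  R[4]: 0, 1, 2, 3, 3, 3, 4, 4
  R[5]: 0, 1, 2, 3, 4, 4, 5, 5
  R[6]: 1, 2, 3, 4, 5, 5, 6, 6
  R[7]: 1, 2, 3, 4, 5, 5, 6, 7
  R[8]: 1, 2, 3, 4, 5, 6, 7, 8

the unique w with this rank table is (7, 4, 2, 3, 5, 1, 8, 6).

Fulton essential set (4 of the 13 Rothe cells):

[(1, 6, 0), (2, 3, 0), (5, 1, 0), (7, 6, 5)]


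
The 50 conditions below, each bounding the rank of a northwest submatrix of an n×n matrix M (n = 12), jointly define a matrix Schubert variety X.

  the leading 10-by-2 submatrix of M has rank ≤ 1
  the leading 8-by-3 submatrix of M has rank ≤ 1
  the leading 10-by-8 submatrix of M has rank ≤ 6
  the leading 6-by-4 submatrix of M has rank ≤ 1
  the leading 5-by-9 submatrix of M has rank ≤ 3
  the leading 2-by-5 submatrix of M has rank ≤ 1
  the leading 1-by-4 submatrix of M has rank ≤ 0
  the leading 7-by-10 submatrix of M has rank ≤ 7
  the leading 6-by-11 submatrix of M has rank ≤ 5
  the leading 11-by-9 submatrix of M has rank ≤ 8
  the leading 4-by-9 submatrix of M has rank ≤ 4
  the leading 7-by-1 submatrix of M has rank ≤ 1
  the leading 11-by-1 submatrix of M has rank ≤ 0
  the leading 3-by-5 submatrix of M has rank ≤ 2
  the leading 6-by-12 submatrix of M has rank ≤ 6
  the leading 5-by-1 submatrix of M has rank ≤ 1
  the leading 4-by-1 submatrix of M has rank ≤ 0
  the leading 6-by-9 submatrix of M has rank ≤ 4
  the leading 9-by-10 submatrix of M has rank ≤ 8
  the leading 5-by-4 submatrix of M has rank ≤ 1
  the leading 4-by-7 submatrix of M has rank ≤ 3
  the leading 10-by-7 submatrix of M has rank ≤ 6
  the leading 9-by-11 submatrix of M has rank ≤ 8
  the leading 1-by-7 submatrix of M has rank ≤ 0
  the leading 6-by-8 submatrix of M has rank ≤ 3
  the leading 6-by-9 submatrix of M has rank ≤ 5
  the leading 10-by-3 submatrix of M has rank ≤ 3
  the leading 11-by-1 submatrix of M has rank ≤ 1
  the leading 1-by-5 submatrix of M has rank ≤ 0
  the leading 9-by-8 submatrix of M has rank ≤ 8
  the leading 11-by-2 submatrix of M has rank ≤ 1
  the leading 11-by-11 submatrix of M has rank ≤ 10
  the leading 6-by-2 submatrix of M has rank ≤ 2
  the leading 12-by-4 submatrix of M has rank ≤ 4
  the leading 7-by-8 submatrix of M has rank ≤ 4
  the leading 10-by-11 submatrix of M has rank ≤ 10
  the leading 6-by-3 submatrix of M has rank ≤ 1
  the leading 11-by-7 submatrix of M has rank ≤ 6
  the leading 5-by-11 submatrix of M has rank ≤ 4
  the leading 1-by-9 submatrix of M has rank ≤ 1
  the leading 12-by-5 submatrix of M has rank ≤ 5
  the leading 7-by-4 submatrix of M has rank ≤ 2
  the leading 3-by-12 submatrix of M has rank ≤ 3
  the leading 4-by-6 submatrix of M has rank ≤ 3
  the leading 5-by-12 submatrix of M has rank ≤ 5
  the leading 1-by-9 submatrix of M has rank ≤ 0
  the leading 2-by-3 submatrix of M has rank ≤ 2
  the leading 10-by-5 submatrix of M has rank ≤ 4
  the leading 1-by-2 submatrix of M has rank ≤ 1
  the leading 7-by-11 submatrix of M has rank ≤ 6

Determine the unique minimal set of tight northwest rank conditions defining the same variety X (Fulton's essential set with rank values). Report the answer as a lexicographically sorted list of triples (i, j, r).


The tightest implied rank at each (i,j), from the 50 conditions:

  R[1]: 0 | 0 | 0 | 0 | 0 | 0 | 0 | 0 | 0 | 1 | 1 | 1
  R[2]: 0 | 1 | 1 | 1 | 1 | 1 | 1 | 1 | 1 | 2 | 2 | 2
  R[3]: 0 | 1 | 1 | 1 | 2 | 2 | 2 | 2 | 2 | 3 | 3 | 3
  R[4]: 0 | 1 | 1 | 1 | 2 | 3 | 3 | 3 | 3 | 4 | 4 | 4
  R[5]: 0 | 1 | 1 | 1 | 2 | 3 | 3 | 3 | 3 | 4 | 4 | 5
  R[6]: 0 | 1 | 1 | 1 | 2 | 3 | 3 | 3 | 4 | 5 | 5 | 6
  R[7]: 0 | 1 | 1 | 2 | 3 | 4 | 4 | 4 | 5 | 6 | 6 | 7
  R[8]: 0 | 1 | 1 | 2 | 3 | 4 | 5 | 5 | 6 | 7 | 7 | 8
  R[9]: 0 | 1 | 2 | 3 | 4 | 5 | 6 | 6 | 7 | 8 | 8 | 9
  R[10]: 0 | 1 | 2 | 3 | 4 | 5 | 6 | 6 | 7 | 8 | 9 | 10
  R[11]: 0 | 1 | 2 | 3 | 4 | 5 | 6 | 7 | 8 | 9 | 10 | 11
  R[12]: 1 | 2 | 3 | 4 | 5 | 6 | 7 | 8 | 9 | 10 | 11 | 12

so w = (10, 2, 5, 6, 12, 9, 4, 7, 3, 11, 8, 1).

|D(w)|=36, |Ess(w)|=8:

[(1, 9, 0), (5, 9, 3), (5, 11, 4), (6, 4, 1), (6, 8, 3), (8, 3, 1), (10, 8, 6), (11, 1, 0)]


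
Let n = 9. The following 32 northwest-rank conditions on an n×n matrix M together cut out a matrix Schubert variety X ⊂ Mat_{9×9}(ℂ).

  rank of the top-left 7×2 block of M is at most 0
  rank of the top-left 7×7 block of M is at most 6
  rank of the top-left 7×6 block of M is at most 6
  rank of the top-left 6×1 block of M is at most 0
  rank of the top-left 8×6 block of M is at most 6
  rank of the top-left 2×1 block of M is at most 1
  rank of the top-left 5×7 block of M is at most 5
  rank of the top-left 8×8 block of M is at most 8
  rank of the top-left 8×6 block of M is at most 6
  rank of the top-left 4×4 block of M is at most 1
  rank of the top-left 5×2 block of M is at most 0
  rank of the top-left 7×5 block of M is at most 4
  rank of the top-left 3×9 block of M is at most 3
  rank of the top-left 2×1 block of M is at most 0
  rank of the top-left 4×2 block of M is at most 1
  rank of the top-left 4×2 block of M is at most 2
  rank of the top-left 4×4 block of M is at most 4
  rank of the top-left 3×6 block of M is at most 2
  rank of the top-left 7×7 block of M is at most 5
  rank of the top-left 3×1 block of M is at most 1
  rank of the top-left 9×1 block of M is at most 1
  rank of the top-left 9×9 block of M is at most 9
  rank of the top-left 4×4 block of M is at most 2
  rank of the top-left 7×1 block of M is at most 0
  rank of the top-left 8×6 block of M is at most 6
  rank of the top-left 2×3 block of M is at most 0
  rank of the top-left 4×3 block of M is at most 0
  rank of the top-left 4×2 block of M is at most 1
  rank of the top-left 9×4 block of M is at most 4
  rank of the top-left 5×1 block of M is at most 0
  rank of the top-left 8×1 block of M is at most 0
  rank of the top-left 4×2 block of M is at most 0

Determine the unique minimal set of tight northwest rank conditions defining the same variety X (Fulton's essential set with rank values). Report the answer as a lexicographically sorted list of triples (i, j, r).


Reconstructing r_w from the 32 given conditions:

  i=1: 0 0 0 1 1 1 1 1 1
  i=2: 0 0 0 1 2 2 2 2 2
  i=3: 0 0 0 1 2 2 3 3 3
  i=4: 0 0 0 1 2 3 4 4 4
  i=5: 0 0 1 2 3 4 5 5 5
  i=6: 0 0 1 2 3 4 5 6 6
  i=7: 0 0 1 2 3 4 5 6 7
  i=8: 0 1 2 3 4 5 6 7 8
  i=9: 1 2 3 4 5 6 7 8 9

hence w(1..9) = (4, 5, 7, 6, 3, 8, 9, 2, 1).

ℓ(w)=20; the 4 essential cells (i,j,r):

[(3, 6, 2), (4, 3, 0), (7, 2, 0), (8, 1, 0)]
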